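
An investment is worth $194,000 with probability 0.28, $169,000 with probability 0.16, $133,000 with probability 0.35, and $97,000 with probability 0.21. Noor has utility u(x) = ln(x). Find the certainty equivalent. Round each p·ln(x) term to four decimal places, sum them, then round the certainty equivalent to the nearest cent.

E[u] = 0.28·ln(194000) + 0.16·ln(169000) + 0.35·ln(133000) + 0.21·ln(97000) = 3.4092 + 1.9260 + 4.1293 + 2.4113 = 11.8758
CE = e^11.8758 ≈ 143745.55

$143,745.55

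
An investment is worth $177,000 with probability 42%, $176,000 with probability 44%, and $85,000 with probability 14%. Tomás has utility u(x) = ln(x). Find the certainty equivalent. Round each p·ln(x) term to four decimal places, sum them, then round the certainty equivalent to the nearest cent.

E[u] = 0.42·ln(177000) + 0.44·ln(176000) + 0.14·ln(85000) = 5.0752 + 5.3144 + 1.5891 = 11.9787
CE = e^11.9787 ≈ 159324.77

$159,324.77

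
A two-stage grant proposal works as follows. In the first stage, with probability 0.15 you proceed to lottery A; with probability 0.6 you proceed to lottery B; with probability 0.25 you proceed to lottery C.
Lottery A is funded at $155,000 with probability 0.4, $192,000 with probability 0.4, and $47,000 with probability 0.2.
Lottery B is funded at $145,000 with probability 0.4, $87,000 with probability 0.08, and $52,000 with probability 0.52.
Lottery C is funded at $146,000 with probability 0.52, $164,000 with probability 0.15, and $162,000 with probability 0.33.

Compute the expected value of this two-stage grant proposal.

EV(A) = 0.4 × 155000 + 0.4 × 192000 + 0.2 × 47000 = 62000 + 76800 + 9400 = 148200
EV(B) = 0.4 × 145000 + 0.08 × 87000 + 0.52 × 52000 = 58000 + 6960 + 27040 = 92000
EV(C) = 0.52 × 146000 + 0.15 × 164000 + 0.33 × 162000 = 75920 + 24600 + 53460 = 153980
Overall = 0.15 × 148200 + 0.6 × 92000 + 0.25 × 153980 = 22230 + 55200 + 38495 = 115925

$115,925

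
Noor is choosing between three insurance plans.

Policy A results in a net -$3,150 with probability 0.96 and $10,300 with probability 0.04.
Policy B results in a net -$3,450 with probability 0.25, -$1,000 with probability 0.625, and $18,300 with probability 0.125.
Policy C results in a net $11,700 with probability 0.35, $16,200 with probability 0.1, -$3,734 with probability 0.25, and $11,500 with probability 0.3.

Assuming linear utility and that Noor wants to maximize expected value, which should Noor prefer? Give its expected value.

Policy A = 0.96 × (-3150) + 0.04 × 10300 = -3024 + 412 = -2612
Policy B = 0.25 × (-3450) + 0.625 × (-1000) + 0.125 × 18300 = -862.5 − 625 + 2287.5 = 800
Policy C = 0.35 × 11700 + 0.1 × 16200 + 0.25 × (-3734) + 0.3 × 11500 = 4095 + 1620 − 933.5 + 3450 = 8231.5

Policy C ($8,231.50)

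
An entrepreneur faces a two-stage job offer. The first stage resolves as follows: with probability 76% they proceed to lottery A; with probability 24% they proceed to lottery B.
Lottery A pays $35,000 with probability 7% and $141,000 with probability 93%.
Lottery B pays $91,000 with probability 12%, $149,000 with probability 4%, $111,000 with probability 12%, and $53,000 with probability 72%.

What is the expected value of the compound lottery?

EV(A) = 0.07 × 35000 + 0.93 × 141000 = 2450 + 131130 = 133580
EV(B) = 0.12 × 91000 + 0.04 × 149000 + 0.12 × 111000 + 0.72 × 53000 = 10920 + 5960 + 13320 + 38160 = 68360
Overall = 0.76 × 133580 + 0.24 × 68360 = 101520.8 + 16406.4 = 117927.2

$117,927.20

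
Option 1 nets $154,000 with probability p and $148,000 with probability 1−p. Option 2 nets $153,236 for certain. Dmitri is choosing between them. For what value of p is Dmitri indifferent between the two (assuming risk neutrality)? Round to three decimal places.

p = 0.873

p·154000 + (1−p)·148000 = 153236
6000p + 148000 = 153236
p = (153236 − 148000) / 6000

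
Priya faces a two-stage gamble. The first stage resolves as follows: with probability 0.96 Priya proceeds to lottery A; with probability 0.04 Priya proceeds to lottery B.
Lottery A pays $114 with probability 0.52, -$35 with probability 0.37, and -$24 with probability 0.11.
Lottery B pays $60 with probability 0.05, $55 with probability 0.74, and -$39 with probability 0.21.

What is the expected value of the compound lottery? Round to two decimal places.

EV(A) = 0.52 × 114 + 0.37 × (-35) + 0.11 × (-24) = 59.28 − 12.95 − 2.64 = 43.69
EV(B) = 0.05 × 60 + 0.74 × 55 + 0.21 × (-39) = 3 + 40.7 − 8.19 = 35.51
Overall = 0.96 × 43.69 + 0.04 × 35.51 = 41.9424 + 1.4204 = 43.3628

$43.36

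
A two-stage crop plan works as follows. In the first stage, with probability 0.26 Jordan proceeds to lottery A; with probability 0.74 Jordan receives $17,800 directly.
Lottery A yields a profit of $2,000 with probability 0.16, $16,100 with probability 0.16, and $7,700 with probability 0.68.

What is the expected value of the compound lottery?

EV(A) = 0.16 × 2000 + 0.16 × 16100 + 0.68 × 7700 = 320 + 2576 + 5236 = 8132
Branch B: 17800 (certain)
Overall = 0.26 × 8132 + 0.74 × 17800 = 2114.32 + 13172 = 15286.32

$15,286.32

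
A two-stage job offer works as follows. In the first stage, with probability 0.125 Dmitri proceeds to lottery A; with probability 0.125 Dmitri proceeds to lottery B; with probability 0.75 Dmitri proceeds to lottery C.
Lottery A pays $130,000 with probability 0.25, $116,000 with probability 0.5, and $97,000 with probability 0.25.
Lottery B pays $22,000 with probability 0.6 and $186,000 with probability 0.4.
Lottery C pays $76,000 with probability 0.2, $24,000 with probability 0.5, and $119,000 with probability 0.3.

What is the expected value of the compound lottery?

EV(A) = 0.25 × 130000 + 0.5 × 116000 + 0.25 × 97000 = 32500 + 58000 + 24250 = 114750
EV(B) = 0.6 × 22000 + 0.4 × 186000 = 13200 + 74400 = 87600
EV(C) = 0.2 × 76000 + 0.5 × 24000 + 0.3 × 119000 = 15200 + 12000 + 35700 = 62900
Overall = 0.125 × 114750 + 0.125 × 87600 + 0.75 × 62900 = 14343.75 + 10950 + 47175 = 72468.75

$72,468.75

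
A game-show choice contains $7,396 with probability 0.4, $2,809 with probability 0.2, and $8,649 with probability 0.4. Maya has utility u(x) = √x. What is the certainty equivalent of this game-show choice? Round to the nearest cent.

E[u] = 0.4·√7396 + 0.2·√2809 + 0.4·√8649 = 0.4·86 + 0.2·53 + 0.4·93 = 82.2
CE = (82.2)² = 6756.84

$6,756.84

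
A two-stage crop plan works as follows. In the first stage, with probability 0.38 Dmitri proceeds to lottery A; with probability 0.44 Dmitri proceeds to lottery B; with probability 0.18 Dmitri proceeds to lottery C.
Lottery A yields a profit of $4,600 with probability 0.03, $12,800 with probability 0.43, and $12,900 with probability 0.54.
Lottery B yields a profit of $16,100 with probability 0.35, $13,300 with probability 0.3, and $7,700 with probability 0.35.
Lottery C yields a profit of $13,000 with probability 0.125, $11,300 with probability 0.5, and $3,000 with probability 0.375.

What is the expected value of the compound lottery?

$11,723.84

EV(A) = 0.03 × 4600 + 0.43 × 12800 + 0.54 × 12900 = 138 + 5504 + 6966 = 12608
EV(B) = 0.35 × 16100 + 0.3 × 13300 + 0.35 × 7700 = 5635 + 3990 + 2695 = 12320
EV(C) = 0.125 × 13000 + 0.5 × 11300 + 0.375 × 3000 = 1625 + 5650 + 1125 = 8400
Overall = 0.38 × 12608 + 0.44 × 12320 + 0.18 × 8400 = 4791.04 + 5420.8 + 1512 = 11723.84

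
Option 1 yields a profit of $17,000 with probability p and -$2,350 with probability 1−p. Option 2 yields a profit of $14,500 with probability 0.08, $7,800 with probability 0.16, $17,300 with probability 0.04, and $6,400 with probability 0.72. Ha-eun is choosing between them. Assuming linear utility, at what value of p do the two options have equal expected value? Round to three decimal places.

EV(Option 2) = 0.08 × 14500 + 0.16 × 7800 + 0.04 × 17300 + 0.72 × 6400 = 1160 + 1248 + 692 + 4608 = 7708
p·17000 + (1−p)·(-2350) = 7708
19350p − 2350 = 7708
p = (7708 + 2350) / 19350

p = 0.520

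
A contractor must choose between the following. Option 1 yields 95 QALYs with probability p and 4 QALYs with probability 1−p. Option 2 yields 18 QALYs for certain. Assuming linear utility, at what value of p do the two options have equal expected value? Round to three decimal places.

p = 0.154

p·95 + (1−p)·4 = 18
91p + 4 = 18
p = (18 − 4) / 91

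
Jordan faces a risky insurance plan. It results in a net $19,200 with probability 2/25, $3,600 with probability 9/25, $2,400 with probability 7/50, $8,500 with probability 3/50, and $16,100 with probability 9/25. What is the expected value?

$9,474

EV = 2/25 × 19200 + 9/25 × 3600 + 7/50 × 2400 + 3/50 × 8500 + 9/25 × 16100 = 1536 + 1296 + 336 + 510 + 5796 = 9474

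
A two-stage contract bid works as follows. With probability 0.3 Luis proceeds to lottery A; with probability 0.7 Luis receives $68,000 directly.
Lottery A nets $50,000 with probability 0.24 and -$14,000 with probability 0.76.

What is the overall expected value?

EV(A) = 0.24 × 50000 + 0.76 × (-14000) = 12000 − 10640 = 1360
Branch B: 68000 (certain)
Overall = 0.3 × 1360 + 0.7 × 68000 = 408 + 47600 = 48008

$48,008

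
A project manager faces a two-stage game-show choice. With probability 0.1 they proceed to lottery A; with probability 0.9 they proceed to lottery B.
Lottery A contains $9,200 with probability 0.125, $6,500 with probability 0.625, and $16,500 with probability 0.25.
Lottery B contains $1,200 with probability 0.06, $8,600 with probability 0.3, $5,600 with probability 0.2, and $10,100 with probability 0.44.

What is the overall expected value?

EV(A) = 0.125 × 9200 + 0.625 × 6500 + 0.25 × 16500 = 1150 + 4062.5 + 4125 = 9337.5
EV(B) = 0.06 × 1200 + 0.3 × 8600 + 0.2 × 5600 + 0.44 × 10100 = 72 + 2580 + 1120 + 4444 = 8216
Overall = 0.1 × 9337.5 + 0.9 × 8216 = 933.75 + 7394.4 = 8328.15

$8,328.15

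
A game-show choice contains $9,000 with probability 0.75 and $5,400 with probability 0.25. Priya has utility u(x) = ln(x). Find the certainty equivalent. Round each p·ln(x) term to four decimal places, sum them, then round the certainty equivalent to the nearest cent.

E[u] = 0.75·ln(9000) + 0.25·ln(5400) = 6.8287 + 2.1485 = 8.9772
CE = e^8.9772 ≈ 7920.42

$7,920.42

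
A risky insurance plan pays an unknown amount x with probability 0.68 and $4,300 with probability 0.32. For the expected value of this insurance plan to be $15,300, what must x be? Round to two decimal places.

0.68·x + 0.32·4300 = 15300
0.68·x = 15300 − 1376 = 13924
x = 13924 / 0.68 = 20476.4706

x = $20,476.47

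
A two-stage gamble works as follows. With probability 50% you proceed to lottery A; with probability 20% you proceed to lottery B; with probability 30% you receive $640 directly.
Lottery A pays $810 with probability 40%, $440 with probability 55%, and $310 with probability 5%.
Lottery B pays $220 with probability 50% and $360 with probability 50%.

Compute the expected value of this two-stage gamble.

$540.75

EV(A) = 0.4 × 810 + 0.55 × 440 + 0.05 × 310 = 324 + 242 + 15.5 = 581.5
EV(B) = 0.5 × 220 + 0.5 × 360 = 110 + 180 = 290
Branch C: 640 (certain)
Overall = 0.5 × 581.5 + 0.2 × 290 + 0.3 × 640 = 290.75 + 58 + 192 = 540.75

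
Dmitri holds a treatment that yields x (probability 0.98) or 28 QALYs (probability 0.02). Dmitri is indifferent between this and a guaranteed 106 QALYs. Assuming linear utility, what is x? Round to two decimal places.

x = 107.59 QALYs

0.98·x + 0.02·28 = 106
0.98·x = 106 − 0.56 = 105.44
x = 105.44 / 0.98 = 107.5918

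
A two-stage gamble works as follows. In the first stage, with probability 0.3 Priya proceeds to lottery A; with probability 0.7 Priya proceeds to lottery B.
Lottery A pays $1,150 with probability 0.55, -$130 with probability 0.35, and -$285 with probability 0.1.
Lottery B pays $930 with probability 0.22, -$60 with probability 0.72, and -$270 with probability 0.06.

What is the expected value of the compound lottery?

$269.19

EV(A) = 0.55 × 1150 + 0.35 × (-130) + 0.1 × (-285) = 632.5 − 45.5 − 28.5 = 558.5
EV(B) = 0.22 × 930 + 0.72 × (-60) + 0.06 × (-270) = 204.6 − 43.2 − 16.2 = 145.2
Overall = 0.3 × 558.5 + 0.7 × 145.2 = 167.55 + 101.64 = 269.19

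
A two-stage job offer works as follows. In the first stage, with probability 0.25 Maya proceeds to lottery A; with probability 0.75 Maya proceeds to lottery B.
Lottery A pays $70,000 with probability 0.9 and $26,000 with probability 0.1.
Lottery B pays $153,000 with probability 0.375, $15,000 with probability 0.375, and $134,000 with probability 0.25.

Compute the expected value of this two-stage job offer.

$88,775

EV(A) = 0.9 × 70000 + 0.1 × 26000 = 63000 + 2600 = 65600
EV(B) = 0.375 × 153000 + 0.375 × 15000 + 0.25 × 134000 = 57375 + 5625 + 33500 = 96500
Overall = 0.25 × 65600 + 0.75 × 96500 = 16400 + 72375 = 88775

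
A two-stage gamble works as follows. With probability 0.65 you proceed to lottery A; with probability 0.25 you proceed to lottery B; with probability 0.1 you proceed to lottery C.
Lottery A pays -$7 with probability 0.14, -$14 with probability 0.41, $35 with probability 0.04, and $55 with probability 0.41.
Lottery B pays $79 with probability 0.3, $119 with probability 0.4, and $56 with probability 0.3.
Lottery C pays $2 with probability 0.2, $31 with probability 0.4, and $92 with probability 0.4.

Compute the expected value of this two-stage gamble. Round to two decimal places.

$38.18

EV(A) = 0.14 × (-7) + 0.41 × (-14) + 0.04 × 35 + 0.41 × 55 = -0.98 − 5.74 + 1.4 + 22.55 = 17.23
EV(B) = 0.3 × 79 + 0.4 × 119 + 0.3 × 56 = 23.7 + 47.6 + 16.8 = 88.1
EV(C) = 0.2 × 2 + 0.4 × 31 + 0.4 × 92 = 0.4 + 12.4 + 36.8 = 49.6
Overall = 0.65 × 17.23 + 0.25 × 88.1 + 0.1 × 49.6 = 11.1995 + 22.025 + 4.96 = 38.1845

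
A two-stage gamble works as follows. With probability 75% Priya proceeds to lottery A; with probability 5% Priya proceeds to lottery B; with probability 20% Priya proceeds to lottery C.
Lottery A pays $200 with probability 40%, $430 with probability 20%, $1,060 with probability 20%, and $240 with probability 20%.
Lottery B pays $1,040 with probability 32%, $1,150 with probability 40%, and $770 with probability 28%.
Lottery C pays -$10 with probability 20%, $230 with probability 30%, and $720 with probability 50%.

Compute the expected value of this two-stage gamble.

$455.32

EV(A) = 0.4 × 200 + 0.2 × 430 + 0.2 × 1060 + 0.2 × 240 = 80 + 86 + 212 + 48 = 426
EV(B) = 0.32 × 1040 + 0.4 × 1150 + 0.28 × 770 = 332.8 + 460 + 215.6 = 1008.4
EV(C) = 0.2 × (-10) + 0.3 × 230 + 0.5 × 720 = -2 + 69 + 360 = 427
Overall = 0.75 × 426 + 0.05 × 1008.4 + 0.2 × 427 = 319.5 + 50.42 + 85.4 = 455.32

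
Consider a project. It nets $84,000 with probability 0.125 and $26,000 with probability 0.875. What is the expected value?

$33,250

EV = 0.125 × 84000 + 0.875 × 26000 = 10500 + 22750 = 33250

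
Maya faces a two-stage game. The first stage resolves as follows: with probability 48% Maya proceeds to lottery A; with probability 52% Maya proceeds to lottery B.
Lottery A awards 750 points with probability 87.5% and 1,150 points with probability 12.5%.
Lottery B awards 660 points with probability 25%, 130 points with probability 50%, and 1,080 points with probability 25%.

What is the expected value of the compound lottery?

644 points

EV(A) = 0.875 × 750 + 0.125 × 1150 = 656.25 + 143.75 = 800
EV(B) = 0.25 × 660 + 0.5 × 130 + 0.25 × 1080 = 165 + 65 + 270 = 500
Overall = 0.48 × 800 + 0.52 × 500 = 384 + 260 = 644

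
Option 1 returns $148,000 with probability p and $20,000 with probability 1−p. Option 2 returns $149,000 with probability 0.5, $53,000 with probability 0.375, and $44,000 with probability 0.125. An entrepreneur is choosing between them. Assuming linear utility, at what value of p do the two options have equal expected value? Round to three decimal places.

EV(Option 2) = 0.5 × 149000 + 0.375 × 53000 + 0.125 × 44000 = 74500 + 19875 + 5500 = 99875
p·148000 + (1−p)·20000 = 99875
128000p + 20000 = 99875
p = (99875 − 20000) / 128000

p = 0.624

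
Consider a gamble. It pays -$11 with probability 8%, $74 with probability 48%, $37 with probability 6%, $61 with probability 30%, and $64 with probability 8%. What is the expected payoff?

EV = 0.08 × (-11) + 0.48 × 74 + 0.06 × 37 + 0.3 × 61 + 0.08 × 64 = -0.88 + 35.52 + 2.22 + 18.3 + 5.12 = 60.28

$60.28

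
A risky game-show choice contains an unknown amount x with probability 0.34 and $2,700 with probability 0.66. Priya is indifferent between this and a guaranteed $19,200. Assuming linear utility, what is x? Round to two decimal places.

0.34·x + 0.66·2700 = 19200
0.34·x = 19200 − 1782 = 17418
x = 17418 / 0.34 = 51229.4118

x = $51,229.41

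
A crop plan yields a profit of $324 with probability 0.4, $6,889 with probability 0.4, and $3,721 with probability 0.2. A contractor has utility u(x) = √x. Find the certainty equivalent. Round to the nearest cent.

$2,766.76

E[u] = 0.4·√324 + 0.4·√6889 + 0.2·√3721 = 0.4·18 + 0.4·83 + 0.2·61 = 52.6
CE = (52.6)² = 2766.76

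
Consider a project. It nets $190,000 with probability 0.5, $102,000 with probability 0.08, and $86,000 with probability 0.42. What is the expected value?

EV = 0.5 × 190000 + 0.08 × 102000 + 0.42 × 86000 = 95000 + 8160 + 36120 = 139280

$139,280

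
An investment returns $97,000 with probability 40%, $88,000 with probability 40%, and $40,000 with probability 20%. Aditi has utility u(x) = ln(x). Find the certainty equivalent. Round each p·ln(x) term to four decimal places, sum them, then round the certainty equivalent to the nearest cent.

$78,143.33

E[u] = 0.4·ln(97000) + 0.4·ln(88000) + 0.2·ln(40000) = 4.5930 + 4.5540 + 2.1193 = 11.2663
CE = e^11.2663 ≈ 78143.33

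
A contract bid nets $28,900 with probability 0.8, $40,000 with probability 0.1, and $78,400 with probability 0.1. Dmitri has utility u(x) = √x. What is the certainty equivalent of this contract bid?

$33,856

E[u] = 0.8·√28900 + 0.1·√40000 + 0.1·√78400 = 0.8·170 + 0.1·200 + 0.1·280 = 184
CE = (184)² = 33856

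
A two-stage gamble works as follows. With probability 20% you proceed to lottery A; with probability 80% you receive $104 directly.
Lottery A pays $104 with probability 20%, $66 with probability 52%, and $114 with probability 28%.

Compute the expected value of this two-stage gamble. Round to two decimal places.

EV(A) = 0.2 × 104 + 0.52 × 66 + 0.28 × 114 = 20.8 + 34.32 + 31.92 = 87.04
Branch B: 104 (certain)
Overall = 0.2 × 87.04 + 0.8 × 104 = 17.408 + 83.2 = 100.608

$100.61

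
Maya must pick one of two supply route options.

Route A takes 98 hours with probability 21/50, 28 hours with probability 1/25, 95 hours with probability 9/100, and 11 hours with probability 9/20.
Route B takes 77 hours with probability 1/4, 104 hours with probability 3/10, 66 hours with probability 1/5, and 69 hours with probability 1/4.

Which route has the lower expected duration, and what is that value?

Route A = 21/50 × 98 + 1/25 × 28 + 9/100 × 95 + 9/20 × 11 = 41.16 + 1.12 + 8.55 + 4.95 = 55.78
Route B = 1/4 × 77 + 3/10 × 104 + 1/5 × 66 + 1/4 × 69 = 19.25 + 31.2 + 13.2 + 17.25 = 80.9

Route A (55.78 hours)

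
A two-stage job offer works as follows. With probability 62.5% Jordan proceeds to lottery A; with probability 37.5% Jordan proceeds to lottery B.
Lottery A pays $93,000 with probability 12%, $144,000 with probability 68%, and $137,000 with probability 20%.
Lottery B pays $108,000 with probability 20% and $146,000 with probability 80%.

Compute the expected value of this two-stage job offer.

EV(A) = 0.12 × 93000 + 0.68 × 144000 + 0.2 × 137000 = 11160 + 97920 + 27400 = 136480
EV(B) = 0.2 × 108000 + 0.8 × 146000 = 21600 + 116800 = 138400
Overall = 0.625 × 136480 + 0.375 × 138400 = 85300 + 51900 = 137200

$137,200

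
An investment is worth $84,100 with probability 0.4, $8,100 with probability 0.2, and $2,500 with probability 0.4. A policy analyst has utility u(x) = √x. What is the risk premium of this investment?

$12,544

E[u] = 0.4·√84100 + 0.2·√8100 + 0.4·√2500 = 0.4·290 + 0.2·90 + 0.4·50 = 154
CE = (154)² = 23716
Risk premium = EV − CE = 36260 − 23716 = 12544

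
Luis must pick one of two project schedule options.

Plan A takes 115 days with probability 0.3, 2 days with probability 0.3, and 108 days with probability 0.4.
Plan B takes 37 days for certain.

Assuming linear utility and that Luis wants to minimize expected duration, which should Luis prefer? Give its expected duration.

Plan A = 0.3 × 115 + 0.3 × 2 + 0.4 × 108 = 34.5 + 0.6 + 43.2 = 78.3
Plan B: 37 (certain)

Plan B (37 days)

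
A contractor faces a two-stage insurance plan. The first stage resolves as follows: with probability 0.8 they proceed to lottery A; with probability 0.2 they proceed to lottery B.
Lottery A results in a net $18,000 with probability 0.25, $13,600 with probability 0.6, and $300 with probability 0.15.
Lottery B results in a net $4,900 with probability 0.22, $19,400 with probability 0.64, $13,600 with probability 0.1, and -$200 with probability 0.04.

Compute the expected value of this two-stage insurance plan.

EV(A) = 0.25 × 18000 + 0.6 × 13600 + 0.15 × 300 = 4500 + 8160 + 45 = 12705
EV(B) = 0.22 × 4900 + 0.64 × 19400 + 0.1 × 13600 + 0.04 × (-200) = 1078 + 12416 + 1360 − 8 = 14846
Overall = 0.8 × 12705 + 0.2 × 14846 = 10164 + 2969.2 = 13133.2

$13,133.20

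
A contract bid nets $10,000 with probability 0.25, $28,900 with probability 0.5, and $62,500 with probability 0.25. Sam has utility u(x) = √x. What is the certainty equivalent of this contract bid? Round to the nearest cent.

E[u] = 0.25·√10000 + 0.5·√28900 + 0.25·√62500 = 0.25·100 + 0.5·170 + 0.25·250 = 172.5
CE = (172.5)² = 29756.25

$29,756.25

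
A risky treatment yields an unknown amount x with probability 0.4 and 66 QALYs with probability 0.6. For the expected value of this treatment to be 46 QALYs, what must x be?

0.4·x + 0.6·66 = 46
0.4·x = 46 − 39.6 = 6.4
x = 6.4 / 0.4 = 16

x = 16 QALYs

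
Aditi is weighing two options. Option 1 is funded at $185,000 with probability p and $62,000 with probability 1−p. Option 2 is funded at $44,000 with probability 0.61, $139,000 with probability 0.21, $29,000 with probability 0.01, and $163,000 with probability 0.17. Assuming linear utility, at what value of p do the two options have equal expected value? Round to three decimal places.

p = 0.179

EV(Option 2) = 0.61 × 44000 + 0.21 × 139000 + 0.01 × 29000 + 0.17 × 163000 = 26840 + 29190 + 290 + 27710 = 84030
p·185000 + (1−p)·62000 = 84030
123000p + 62000 = 84030
p = (84030 − 62000) / 123000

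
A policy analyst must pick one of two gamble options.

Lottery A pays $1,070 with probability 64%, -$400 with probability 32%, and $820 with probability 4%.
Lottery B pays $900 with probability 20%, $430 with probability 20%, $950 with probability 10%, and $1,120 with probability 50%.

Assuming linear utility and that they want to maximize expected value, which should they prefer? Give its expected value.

Lottery A = 0.64 × 1070 + 0.32 × (-400) + 0.04 × 820 = 684.8 − 128 + 32.8 = 589.6
Lottery B = 0.2 × 900 + 0.2 × 430 + 0.1 × 950 + 0.5 × 1120 = 180 + 86 + 95 + 560 = 921

Lottery B ($921)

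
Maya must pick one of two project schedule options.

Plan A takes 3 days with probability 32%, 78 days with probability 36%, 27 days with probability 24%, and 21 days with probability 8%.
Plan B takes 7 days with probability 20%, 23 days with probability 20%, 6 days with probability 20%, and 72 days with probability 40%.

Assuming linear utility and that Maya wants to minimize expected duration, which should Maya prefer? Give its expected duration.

Plan A = 0.32 × 3 + 0.36 × 78 + 0.24 × 27 + 0.08 × 21 = 0.96 + 28.08 + 6.48 + 1.68 = 37.2
Plan B = 0.2 × 7 + 0.2 × 23 + 0.2 × 6 + 0.4 × 72 = 1.4 + 4.6 + 1.2 + 28.8 = 36

Plan B (36 days)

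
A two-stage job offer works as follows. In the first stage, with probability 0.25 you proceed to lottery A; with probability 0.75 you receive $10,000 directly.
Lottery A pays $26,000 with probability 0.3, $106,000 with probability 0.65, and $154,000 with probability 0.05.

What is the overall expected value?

$28,600

EV(A) = 0.3 × 26000 + 0.65 × 106000 + 0.05 × 154000 = 7800 + 68900 + 7700 = 84400
Branch B: 10000 (certain)
Overall = 0.25 × 84400 + 0.75 × 10000 = 21100 + 7500 = 28600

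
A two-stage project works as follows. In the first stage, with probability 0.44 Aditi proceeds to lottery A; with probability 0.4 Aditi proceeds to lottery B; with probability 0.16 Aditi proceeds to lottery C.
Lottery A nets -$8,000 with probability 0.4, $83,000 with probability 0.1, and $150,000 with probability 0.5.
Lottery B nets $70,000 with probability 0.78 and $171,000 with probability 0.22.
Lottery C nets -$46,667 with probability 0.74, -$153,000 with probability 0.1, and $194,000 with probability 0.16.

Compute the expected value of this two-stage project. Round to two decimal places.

EV(A) = 0.4 × (-8000) + 0.1 × 83000 + 0.5 × 150000 = -3200 + 8300 + 75000 = 80100
EV(B) = 0.78 × 70000 + 0.22 × 171000 = 54600 + 37620 = 92220
EV(C) = 0.74 × (-46667) + 0.1 × (-153000) + 0.16 × 194000 = -34533.58 − 15300 + 31040 = -18793.58
Overall = 0.44 × 80100 + 0.4 × 92220 + 0.16 × (-18793.58) = 35244 + 36888 − 3006.9728 = 69125.0272

$69,125.03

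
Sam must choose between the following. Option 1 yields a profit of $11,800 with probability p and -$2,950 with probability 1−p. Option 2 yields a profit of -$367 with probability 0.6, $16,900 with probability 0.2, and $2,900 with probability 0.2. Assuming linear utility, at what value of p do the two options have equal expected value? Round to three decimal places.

p = 0.454

EV(Option 2) = 0.6 × (-367) + 0.2 × 16900 + 0.2 × 2900 = -220.2 + 3380 + 580 = 3739.8
p·11800 + (1−p)·(-2950) = 3739.8
14750p − 2950 = 3739.8
p = (3739.8 + 2950) / 14750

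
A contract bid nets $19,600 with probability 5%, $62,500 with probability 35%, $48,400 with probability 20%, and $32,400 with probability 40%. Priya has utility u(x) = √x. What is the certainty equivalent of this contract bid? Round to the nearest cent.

$44,310.25

E[u] = 0.05·√19600 + 0.35·√62500 + 0.2·√48400 + 0.4·√32400 = 0.05·140 + 0.35·250 + 0.2·220 + 0.4·180 = 210.5
CE = (210.5)² = 44310.25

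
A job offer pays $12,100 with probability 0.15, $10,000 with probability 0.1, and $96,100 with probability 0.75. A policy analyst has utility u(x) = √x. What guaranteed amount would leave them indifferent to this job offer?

E[u] = 0.15·√12100 + 0.1·√10000 + 0.75·√96100 = 0.15·110 + 0.1·100 + 0.75·310 = 259
CE = (259)² = 67081

$67,081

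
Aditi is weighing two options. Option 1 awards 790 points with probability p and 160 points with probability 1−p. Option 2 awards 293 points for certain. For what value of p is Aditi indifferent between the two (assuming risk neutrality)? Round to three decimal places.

p = 0.211

p·790 + (1−p)·160 = 293
630p + 160 = 293
p = (293 − 160) / 630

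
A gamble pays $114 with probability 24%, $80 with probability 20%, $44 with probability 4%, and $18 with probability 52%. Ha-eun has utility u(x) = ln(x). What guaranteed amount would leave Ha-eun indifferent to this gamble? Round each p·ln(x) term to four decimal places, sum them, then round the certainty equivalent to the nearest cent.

E[u] = 0.24·ln(114) + 0.2·ln(80) + 0.04·ln(44) + 0.52·ln(18) = 1.1367 + 0.8764 + 0.1514 + 1.5030 = 3.6675
CE = e^3.6675 ≈ 39.15

$39.15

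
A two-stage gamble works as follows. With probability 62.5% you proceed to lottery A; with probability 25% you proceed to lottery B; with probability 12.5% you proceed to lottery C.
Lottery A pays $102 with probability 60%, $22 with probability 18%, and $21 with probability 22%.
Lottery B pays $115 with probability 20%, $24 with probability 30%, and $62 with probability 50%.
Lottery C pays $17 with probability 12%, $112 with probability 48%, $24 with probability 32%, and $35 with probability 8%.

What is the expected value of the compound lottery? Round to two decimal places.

EV(A) = 0.6 × 102 + 0.18 × 22 + 0.22 × 21 = 61.2 + 3.96 + 4.62 = 69.78
EV(B) = 0.2 × 115 + 0.3 × 24 + 0.5 × 62 = 23 + 7.2 + 31 = 61.2
EV(C) = 0.12 × 17 + 0.48 × 112 + 0.32 × 24 + 0.08 × 35 = 2.04 + 53.76 + 7.68 + 2.8 = 66.28
Overall = 0.625 × 69.78 + 0.25 × 61.2 + 0.125 × 66.28 = 43.6125 + 15.3 + 8.285 = 67.1975

$67.20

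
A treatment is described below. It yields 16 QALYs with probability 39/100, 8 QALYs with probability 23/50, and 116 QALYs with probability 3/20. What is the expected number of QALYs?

EV = 39/100 × 16 + 23/50 × 8 + 3/20 × 116 = 6.24 + 3.68 + 17.4 = 27.32

27.32 QALYs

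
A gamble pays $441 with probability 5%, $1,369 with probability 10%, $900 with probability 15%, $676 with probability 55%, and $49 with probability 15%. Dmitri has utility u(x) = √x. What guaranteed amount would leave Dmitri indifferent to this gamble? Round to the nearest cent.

$605.16

E[u] = 0.05·√441 + 0.1·√1369 + 0.15·√900 + 0.55·√676 + 0.15·√49 = 0.05·21 + 0.1·37 + 0.15·30 + 0.55·26 + 0.15·7 = 24.6
CE = (24.6)² = 605.16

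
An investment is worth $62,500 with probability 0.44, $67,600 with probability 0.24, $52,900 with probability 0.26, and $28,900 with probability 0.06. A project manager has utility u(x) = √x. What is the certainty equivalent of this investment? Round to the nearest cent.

$58,757.76

E[u] = 0.44·√62500 + 0.24·√67600 + 0.26·√52900 + 0.06·√28900 = 0.44·250 + 0.24·260 + 0.26·230 + 0.06·170 = 242.4
CE = (242.4)² = 58757.76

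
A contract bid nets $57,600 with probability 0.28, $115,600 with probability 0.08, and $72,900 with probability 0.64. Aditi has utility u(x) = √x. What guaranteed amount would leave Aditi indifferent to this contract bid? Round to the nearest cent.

$71,395.84

E[u] = 0.28·√57600 + 0.08·√115600 + 0.64·√72900 = 0.28·240 + 0.08·340 + 0.64·270 = 267.2
CE = (267.2)² = 71395.84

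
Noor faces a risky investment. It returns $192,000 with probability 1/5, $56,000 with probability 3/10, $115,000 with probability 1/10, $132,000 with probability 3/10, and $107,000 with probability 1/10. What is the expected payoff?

EV = 1/5 × 192000 + 3/10 × 56000 + 1/10 × 115000 + 3/10 × 132000 + 1/10 × 107000 = 38400 + 16800 + 11500 + 39600 + 10700 = 117000

$117,000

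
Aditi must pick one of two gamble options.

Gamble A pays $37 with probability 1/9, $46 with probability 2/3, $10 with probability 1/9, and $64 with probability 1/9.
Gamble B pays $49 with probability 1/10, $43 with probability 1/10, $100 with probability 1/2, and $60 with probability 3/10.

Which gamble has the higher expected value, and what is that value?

Gamble B ($77.20)

Gamble A = 1/9 × 37 + 2/3 × 46 + 1/9 × 10 + 1/9 × 64 = 4.1111 + 30.6667 + 1.1111 + 7.1111 = 43
Gamble B = 1/10 × 49 + 1/10 × 43 + 1/2 × 100 + 3/10 × 60 = 4.9 + 4.3 + 50 + 18 = 77.2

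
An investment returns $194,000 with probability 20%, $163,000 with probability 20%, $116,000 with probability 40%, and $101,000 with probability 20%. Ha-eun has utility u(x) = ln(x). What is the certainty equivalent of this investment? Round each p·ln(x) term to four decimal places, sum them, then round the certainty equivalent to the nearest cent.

$133,853.34

E[u] = 0.2·ln(194000) + 0.2·ln(163000) + 0.4·ln(116000) + 0.2·ln(101000) = 2.4351 + 2.4003 + 4.6645 + 2.3046 = 11.8045
CE = e^11.8045 ≈ 133853.34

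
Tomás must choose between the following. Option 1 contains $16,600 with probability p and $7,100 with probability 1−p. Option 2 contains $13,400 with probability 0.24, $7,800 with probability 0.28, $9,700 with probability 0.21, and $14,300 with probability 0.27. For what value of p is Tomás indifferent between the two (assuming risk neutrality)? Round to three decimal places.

EV(Option 2) = 0.24 × 13400 + 0.28 × 7800 + 0.21 × 9700 + 0.27 × 14300 = 3216 + 2184 + 2037 + 3861 = 11298
p·16600 + (1−p)·7100 = 11298
9500p + 7100 = 11298
p = (11298 − 7100) / 9500

p = 0.442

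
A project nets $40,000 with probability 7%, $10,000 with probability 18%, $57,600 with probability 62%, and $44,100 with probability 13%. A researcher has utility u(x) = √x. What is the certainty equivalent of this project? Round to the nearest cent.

E[u] = 0.07·√40000 + 0.18·√10000 + 0.62·√57600 + 0.13·√44100 = 0.07·200 + 0.18·100 + 0.62·240 + 0.13·210 = 208.1
CE = (208.1)² = 43305.61

$43,305.61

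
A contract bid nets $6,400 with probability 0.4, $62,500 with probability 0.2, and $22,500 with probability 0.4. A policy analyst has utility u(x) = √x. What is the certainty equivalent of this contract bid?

$20,164

E[u] = 0.4·√6400 + 0.2·√62500 + 0.4·√22500 = 0.4·80 + 0.2·250 + 0.4·150 = 142
CE = (142)² = 20164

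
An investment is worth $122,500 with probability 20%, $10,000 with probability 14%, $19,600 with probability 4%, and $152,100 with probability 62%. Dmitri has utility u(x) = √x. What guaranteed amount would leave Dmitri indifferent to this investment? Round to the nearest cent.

$109,825.96

E[u] = 0.2·√122500 + 0.14·√10000 + 0.04·√19600 + 0.62·√152100 = 0.2·350 + 0.14·100 + 0.04·140 + 0.62·390 = 331.4
CE = (331.4)² = 109825.96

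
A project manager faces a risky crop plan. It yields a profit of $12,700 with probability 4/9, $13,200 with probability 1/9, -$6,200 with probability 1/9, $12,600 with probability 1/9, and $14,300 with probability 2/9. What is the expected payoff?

EV = 4/9 × 12700 + 1/9 × 13200 + 1/9 × (-6200) + 1/9 × 12600 + 2/9 × 14300 = 5644.4444 + 1466.6667 − 688.8889 + 1400 + 3177.7778 = 11000

$11,000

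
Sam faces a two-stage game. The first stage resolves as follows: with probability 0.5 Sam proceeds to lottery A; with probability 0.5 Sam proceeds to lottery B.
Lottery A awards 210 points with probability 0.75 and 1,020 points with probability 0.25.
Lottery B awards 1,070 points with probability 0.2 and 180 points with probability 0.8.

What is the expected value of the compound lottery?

385.25 points

EV(A) = 0.75 × 210 + 0.25 × 1020 = 157.5 + 255 = 412.5
EV(B) = 0.2 × 1070 + 0.8 × 180 = 214 + 144 = 358
Overall = 0.5 × 412.5 + 0.5 × 358 = 206.25 + 179 = 385.25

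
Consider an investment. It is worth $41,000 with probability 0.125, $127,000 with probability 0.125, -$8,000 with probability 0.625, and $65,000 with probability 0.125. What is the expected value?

EV = 0.125 × 41000 + 0.125 × 127000 + 0.625 × (-8000) + 0.125 × 65000 = 5125 + 15875 − 5000 + 8125 = 24125

$24,125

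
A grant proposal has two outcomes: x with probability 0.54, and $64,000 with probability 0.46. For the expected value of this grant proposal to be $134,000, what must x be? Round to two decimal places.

0.54·x + 0.46·64000 = 134000
0.54·x = 134000 − 29440 = 104560
x = 104560 / 0.54 = 193629.6296

x = $193,629.63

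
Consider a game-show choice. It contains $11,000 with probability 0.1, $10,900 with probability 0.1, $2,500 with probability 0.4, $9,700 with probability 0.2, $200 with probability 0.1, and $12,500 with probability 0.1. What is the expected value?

$6,400

EV = 0.1 × 11000 + 0.1 × 10900 + 0.4 × 2500 + 0.2 × 9700 + 0.1 × 200 + 0.1 × 12500 = 1100 + 1090 + 1000 + 1940 + 20 + 1250 = 6400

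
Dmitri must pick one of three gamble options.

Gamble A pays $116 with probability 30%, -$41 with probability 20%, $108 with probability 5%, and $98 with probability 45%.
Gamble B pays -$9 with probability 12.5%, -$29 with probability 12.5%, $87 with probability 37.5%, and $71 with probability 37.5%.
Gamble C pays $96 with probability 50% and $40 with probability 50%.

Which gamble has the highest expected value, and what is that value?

Gamble A ($76.10)

Gamble A = 0.3 × 116 + 0.2 × (-41) + 0.05 × 108 + 0.45 × 98 = 34.8 − 8.2 + 5.4 + 44.1 = 76.1
Gamble B = 0.125 × (-9) + 0.125 × (-29) + 0.375 × 87 + 0.375 × 71 = -1.125 − 3.625 + 32.625 + 26.625 = 54.5
Gamble C = 0.5 × 96 + 0.5 × 40 = 48 + 20 = 68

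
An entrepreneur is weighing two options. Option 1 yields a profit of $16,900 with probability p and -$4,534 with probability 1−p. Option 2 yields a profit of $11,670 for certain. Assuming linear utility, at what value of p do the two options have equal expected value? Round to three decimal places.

p·16900 + (1−p)·(-4534) = 11670
21434p − 4534 = 11670
p = (11670 + 4534) / 21434

p = 0.756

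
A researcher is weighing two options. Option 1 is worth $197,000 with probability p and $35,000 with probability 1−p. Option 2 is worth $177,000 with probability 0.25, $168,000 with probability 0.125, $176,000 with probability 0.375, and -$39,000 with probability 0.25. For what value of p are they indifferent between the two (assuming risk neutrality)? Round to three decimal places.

EV(Option 2) = 0.25 × 177000 + 0.125 × 168000 + 0.375 × 176000 + 0.25 × (-39000) = 44250 + 21000 + 66000 − 9750 = 121500
p·197000 + (1−p)·35000 = 121500
162000p + 35000 = 121500
p = (121500 − 35000) / 162000

p = 0.534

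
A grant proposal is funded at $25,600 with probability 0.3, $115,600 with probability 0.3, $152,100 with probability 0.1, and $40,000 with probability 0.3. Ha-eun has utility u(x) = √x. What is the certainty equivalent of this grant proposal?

$62,001

E[u] = 0.3·√25600 + 0.3·√115600 + 0.1·√152100 + 0.3·√40000 = 0.3·160 + 0.3·340 + 0.1·390 + 0.3·200 = 249
CE = (249)² = 62001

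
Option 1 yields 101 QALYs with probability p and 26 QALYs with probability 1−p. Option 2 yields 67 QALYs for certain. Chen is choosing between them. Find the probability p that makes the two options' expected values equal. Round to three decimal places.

p·101 + (1−p)·26 = 67
75p + 26 = 67
p = (67 − 26) / 75

p = 0.547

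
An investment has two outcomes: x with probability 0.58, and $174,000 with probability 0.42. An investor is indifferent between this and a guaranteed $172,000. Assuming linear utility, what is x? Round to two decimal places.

0.58·x + 0.42·174000 = 172000
0.58·x = 172000 − 73080 = 98920
x = 98920 / 0.58 = 170551.7241

x = $170,551.72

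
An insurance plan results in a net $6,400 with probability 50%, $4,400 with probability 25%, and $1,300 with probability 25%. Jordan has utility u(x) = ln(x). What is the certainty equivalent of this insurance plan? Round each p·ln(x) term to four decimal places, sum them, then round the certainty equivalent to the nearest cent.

$3,911.98

E[u] = 0.5·ln(6400) + 0.25·ln(4400) + 0.25·ln(1300) = 4.3820 + 2.0973 + 1.7925 = 8.2718
CE = e^8.2718 ≈ 3911.98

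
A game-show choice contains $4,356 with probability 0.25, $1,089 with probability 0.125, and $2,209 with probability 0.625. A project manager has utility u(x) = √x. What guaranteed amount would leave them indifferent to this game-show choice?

E[u] = 0.25·√4356 + 0.125·√1089 + 0.625·√2209 = 0.25·66 + 0.125·33 + 0.625·47 = 50
CE = (50)² = 2500

$2,500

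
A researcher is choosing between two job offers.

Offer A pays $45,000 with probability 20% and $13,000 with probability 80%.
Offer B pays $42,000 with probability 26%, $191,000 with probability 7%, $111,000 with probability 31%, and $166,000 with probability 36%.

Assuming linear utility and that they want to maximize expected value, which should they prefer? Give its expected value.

Offer A = 0.2 × 45000 + 0.8 × 13000 = 9000 + 10400 = 19400
Offer B = 0.26 × 42000 + 0.07 × 191000 + 0.31 × 111000 + 0.36 × 166000 = 10920 + 13370 + 34410 + 59760 = 118460

Offer B ($118,460)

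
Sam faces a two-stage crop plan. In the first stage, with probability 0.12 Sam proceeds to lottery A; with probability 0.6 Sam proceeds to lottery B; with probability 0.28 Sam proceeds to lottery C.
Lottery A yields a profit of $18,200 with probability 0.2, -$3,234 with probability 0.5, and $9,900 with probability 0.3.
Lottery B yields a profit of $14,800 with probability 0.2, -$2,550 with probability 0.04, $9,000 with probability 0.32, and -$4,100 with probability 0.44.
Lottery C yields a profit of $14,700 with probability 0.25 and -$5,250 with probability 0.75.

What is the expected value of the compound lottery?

EV(A) = 0.2 × 18200 + 0.5 × (-3234) + 0.3 × 9900 = 3640 − 1617 + 2970 = 4993
EV(B) = 0.2 × 14800 + 0.04 × (-2550) + 0.32 × 9000 + 0.44 × (-4100) = 2960 − 102 + 2880 − 1804 = 3934
EV(C) = 0.25 × 14700 + 0.75 × (-5250) = 3675 − 3937.5 = -262.5
Overall = 0.12 × 4993 + 0.6 × 3934 + 0.28 × (-262.5) = 599.16 + 2360.4 − 73.5 = 2886.06

$2,886.06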